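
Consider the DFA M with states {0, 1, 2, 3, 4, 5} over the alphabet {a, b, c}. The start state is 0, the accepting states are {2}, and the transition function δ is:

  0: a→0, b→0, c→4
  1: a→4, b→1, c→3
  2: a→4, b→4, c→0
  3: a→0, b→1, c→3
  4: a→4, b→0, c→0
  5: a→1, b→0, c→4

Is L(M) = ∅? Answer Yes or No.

The states reachable from the start state are {0, 4}.
None of the accepting states {2} is reachable, so no string is accepted and L(M) = ∅.

Yes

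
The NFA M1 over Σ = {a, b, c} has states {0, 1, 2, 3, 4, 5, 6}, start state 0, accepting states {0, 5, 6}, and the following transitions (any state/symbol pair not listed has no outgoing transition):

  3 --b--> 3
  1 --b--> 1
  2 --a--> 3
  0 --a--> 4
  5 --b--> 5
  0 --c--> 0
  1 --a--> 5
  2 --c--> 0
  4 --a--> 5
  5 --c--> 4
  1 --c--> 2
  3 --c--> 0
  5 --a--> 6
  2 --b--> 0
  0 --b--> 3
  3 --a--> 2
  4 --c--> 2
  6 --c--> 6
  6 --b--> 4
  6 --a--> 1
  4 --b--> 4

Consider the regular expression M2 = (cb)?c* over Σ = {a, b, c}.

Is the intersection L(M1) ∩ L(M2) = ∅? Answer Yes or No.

The empty string ε is accepted by both M1 and M2.
Hence L(M1) ∩ L(M2) ≠ ∅.

No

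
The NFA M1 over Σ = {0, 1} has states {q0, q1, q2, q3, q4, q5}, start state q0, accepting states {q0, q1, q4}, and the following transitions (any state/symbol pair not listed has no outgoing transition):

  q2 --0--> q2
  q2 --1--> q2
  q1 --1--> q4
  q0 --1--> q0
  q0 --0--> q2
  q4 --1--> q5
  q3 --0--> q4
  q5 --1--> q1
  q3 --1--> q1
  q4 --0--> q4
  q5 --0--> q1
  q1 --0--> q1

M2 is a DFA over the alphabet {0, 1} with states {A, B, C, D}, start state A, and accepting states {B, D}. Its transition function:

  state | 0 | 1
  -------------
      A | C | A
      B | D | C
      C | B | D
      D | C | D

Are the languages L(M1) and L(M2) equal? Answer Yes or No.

No

The empty string ε is accepted by M1 but rejected by M2.
So L(M1) ≠ L(M2).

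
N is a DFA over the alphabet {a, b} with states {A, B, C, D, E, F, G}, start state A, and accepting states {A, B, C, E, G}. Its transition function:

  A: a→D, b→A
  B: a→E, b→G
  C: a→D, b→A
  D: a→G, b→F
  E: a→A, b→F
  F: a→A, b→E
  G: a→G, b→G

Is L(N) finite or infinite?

infinite

State A is reachable from the start and can reach an accepting state, and it lies on the cycle A → A.
Traversing that cycle any number of times yields accepted strings of unbounded length, so the language is infinite.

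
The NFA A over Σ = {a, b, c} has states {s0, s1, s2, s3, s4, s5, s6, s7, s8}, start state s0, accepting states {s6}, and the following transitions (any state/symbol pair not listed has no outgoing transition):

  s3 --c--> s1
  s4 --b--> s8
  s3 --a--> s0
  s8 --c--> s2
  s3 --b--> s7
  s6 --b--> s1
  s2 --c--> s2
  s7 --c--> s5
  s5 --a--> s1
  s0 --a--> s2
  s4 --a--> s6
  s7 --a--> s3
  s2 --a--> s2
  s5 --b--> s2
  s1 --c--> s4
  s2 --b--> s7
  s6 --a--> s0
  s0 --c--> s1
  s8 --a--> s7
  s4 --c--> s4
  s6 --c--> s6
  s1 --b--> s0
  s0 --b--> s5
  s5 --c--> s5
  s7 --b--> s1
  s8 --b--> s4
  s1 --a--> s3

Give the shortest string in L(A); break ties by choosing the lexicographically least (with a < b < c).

cca

A breadth-first search from s0 reaches an accepting state first via the path s0 → s1 → s4 → s6 on input cca.
No string of length < 3 is accepted (BFS exhausts all shorter strings without reaching an accepting state), and cca is the lexicographically least accepting string of length 3.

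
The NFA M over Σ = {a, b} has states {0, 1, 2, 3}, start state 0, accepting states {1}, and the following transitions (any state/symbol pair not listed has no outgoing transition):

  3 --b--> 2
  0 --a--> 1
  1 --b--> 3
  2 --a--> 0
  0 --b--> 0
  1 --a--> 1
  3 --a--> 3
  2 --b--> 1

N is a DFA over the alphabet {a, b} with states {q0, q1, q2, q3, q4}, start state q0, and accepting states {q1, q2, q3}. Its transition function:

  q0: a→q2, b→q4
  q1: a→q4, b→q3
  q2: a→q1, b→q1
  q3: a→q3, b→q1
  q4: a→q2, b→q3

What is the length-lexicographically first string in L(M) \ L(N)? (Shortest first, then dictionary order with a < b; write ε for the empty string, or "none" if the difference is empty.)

aaa

The string aaa is accepted by M but not by N.
No shorter string lies in the difference, and aaa is the lexicographically first length-3 string in L(M) \ L(N).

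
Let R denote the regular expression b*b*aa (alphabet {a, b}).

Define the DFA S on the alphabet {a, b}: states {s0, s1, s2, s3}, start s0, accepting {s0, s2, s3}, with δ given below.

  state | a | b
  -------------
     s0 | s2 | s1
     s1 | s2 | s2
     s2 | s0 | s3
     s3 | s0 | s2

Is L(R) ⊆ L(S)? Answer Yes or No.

Yes

Converting the expression R to a DFA (subset construction, then merging equivalent states) gives the minimal DFA with states {r0, r1, r2, r3}, start state r0, accepting states {r2} and transitions r0: a→r1, b→r0; r1: a→r2, b→r3; r2: a→r3, b→r3; r3: a→r3, b→r3.
Exploring the product automaton R × S from the start pair (r0, s0), following both machines on each input symbol, reaches 12 state pairs: (r0, s0), (r1, s2), (r0, s1), (r2, s0), (r3, s3), (r0, s2), (r3, s2), (r3, s1), (r3, s0), (r1, s0), (r0, s3), (r2, s2).
R accepts in {r2} and S accepts in {s0, s2, s3}. The reachable pairs whose R-component is accepting are (r2, s0), (r2, s2); in each of them the S-component is accepting too, so the product for L(R) \ L(S) (R-component accepting, S-component rejecting) has no reachable accepting pair and the difference is empty.
Hence every string in L(R) is also in L(S).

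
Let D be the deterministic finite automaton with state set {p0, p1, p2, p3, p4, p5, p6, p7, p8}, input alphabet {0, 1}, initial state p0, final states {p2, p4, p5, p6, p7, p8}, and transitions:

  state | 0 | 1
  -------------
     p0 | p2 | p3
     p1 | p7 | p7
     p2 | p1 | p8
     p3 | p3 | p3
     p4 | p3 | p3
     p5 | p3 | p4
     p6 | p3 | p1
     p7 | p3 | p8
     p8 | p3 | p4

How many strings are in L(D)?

9

The useful subgraph on states {p0, p1, p2, p4, p7, p8} is acyclic, so L(D) is finite; the longest accepting path visits 6 useful states, giving maximum string length 5.
Counting accepting paths from p0 by length: 1 of length 1, 1 of length 2, 3 of length 3, 2 of length 4, 2 of length 5. Total 9.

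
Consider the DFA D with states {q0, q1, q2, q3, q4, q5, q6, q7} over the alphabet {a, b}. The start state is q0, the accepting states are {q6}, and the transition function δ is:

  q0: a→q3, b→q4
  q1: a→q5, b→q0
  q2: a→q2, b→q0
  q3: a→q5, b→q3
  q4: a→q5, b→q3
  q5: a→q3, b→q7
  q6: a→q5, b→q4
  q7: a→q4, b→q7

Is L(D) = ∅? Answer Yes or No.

The states reachable from the start state are {q0, q3, q4, q5, q7}.
None of the accepting states {q6} is reachable, so no string is accepted and L(D) = ∅.

Yes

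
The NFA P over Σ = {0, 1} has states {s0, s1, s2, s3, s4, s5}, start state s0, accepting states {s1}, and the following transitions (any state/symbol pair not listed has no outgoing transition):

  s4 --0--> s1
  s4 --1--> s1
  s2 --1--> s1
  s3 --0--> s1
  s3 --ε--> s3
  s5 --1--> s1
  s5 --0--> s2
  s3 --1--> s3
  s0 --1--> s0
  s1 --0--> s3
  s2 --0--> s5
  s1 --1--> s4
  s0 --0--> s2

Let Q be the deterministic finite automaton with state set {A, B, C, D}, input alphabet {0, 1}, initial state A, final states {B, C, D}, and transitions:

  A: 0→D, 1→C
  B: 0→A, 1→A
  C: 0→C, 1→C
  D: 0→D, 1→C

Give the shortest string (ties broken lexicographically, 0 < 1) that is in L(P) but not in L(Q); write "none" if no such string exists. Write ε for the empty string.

none

Exploring the product automaton P × Q from the start pair (s0, A), following both machines on each input symbol, reaches 9 state pairs: (s0, A), (s2, D), (s0, C), (s5, D), (s1, C), (s2, C), (s3, C), (s4, C), (s5, C).
P accepts in {s1} and Q accepts in {B, C, D}. The reachable pairs whose P-component is accepting are (s1, C); in each of them the Q-component is accepting too, so the product for L(P) \ L(Q) (P-component accepting, Q-component rejecting) has no reachable accepting pair and the difference is empty.
So every string accepted by P is also accepted by Q: L(P) \ L(Q) = ∅ and there is no such string.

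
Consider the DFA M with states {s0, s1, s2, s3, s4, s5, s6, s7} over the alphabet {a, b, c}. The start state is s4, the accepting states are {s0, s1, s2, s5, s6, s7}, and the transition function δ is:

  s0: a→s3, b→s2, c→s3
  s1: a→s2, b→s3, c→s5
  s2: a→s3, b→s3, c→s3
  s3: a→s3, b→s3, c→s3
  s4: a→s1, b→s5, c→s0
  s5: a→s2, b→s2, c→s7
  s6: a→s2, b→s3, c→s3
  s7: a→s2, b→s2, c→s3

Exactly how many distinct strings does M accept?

16

The useful subgraph on states {s0, s1, s2, s4, s5, s7} is acyclic, so L(M) is finite; the longest accepting path visits 5 useful states, giving maximum string length 4.
Counting accepting paths from s4 by length: 3 of length 1, 6 of length 2, 5 of length 3, 2 of length 4. Total 16.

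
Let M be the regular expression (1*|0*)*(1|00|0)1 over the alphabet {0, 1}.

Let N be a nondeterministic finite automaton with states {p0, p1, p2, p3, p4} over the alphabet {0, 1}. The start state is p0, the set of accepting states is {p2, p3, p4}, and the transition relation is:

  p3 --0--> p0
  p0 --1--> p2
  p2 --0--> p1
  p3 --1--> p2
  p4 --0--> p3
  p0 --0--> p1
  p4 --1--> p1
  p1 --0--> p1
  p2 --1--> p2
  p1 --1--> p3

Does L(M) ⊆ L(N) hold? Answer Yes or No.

Converting the expression M to a DFA (subset construction, then merging equivalent states) gives the minimal DFA with states {m0, m1, m2}, start state m0, accepting states {m2} and transitions m0: 0→m1, 1→m1; m1: 0→m1, 1→m2; m2: 0→m1, 1→m2.
Exploring the product automaton M × N from the start pair (m0, p0), following both machines on each input symbol, reaches 6 state pairs: (m0, p0), (m1, p1), (m1, p2), (m2, p3), (m2, p2), (m1, p0).
M accepts in {m2} and N accepts in {p2, p3, p4}. The reachable pairs whose M-component is accepting are (m2, p3), (m2, p2); in each of them the N-component is accepting too, so the product for L(M) \ L(N) (M-component accepting, N-component rejecting) has no reachable accepting pair and the difference is empty.
Hence every string in L(M) is also in L(N).

Yes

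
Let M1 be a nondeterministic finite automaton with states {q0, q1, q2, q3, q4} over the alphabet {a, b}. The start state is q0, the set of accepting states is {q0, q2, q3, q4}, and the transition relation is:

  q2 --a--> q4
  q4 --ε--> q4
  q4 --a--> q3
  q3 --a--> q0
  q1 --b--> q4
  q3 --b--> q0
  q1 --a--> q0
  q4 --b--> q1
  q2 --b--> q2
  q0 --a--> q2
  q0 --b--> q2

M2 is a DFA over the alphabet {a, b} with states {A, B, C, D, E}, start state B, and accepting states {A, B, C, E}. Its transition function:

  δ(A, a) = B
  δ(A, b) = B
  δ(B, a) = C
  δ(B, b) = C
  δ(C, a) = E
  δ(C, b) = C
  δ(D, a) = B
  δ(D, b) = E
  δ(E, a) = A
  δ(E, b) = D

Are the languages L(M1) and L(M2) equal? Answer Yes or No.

Exploring the product automaton M1 × M2 from the start pair (q0, B), following both machines on each input symbol, reaches 5 state pairs: (q0, B), (q2, C), (q4, E), (q3, A), (q1, D).
M1 accepts in {q0, q2, q3, q4} and M2 accepts in {A, B, C, E}. In every reachable pair the two components are either both accepting — (q0, B), (q2, C), (q4, E), (q3, A) — or both non-accepting, so no string is accepted by exactly one of the machines: L(M1) \ L(M2) and L(M2) \ L(M1) are both empty.
Hence every string is accepted by M1 iff it is accepted by M2, and the two languages coincide.

Yes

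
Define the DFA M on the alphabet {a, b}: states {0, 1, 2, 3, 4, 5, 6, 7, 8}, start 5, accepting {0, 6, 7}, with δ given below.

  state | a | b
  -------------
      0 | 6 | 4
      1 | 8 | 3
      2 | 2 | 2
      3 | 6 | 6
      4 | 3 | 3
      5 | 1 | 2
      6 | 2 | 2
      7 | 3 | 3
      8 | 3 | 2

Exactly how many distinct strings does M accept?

The useful subgraph on states {1, 3, 5, 6, 8} is acyclic, so L(M) is finite; the longest accepting path visits 5 useful states, giving maximum string length 4.
Counting accepting paths from 5 by length: 2 of length 3, 2 of length 4. Total 4.

4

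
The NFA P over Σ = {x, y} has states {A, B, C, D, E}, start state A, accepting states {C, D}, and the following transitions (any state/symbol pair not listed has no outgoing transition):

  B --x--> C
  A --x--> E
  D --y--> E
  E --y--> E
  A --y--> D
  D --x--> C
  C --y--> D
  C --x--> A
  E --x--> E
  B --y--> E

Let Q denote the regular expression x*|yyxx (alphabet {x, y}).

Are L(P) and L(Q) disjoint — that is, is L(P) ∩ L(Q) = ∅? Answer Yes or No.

Converting the expression Q to a DFA (subset construction, then merging equivalent states) gives the minimal DFA with states {q0, q1, q2, q3, q4, q5, q6}, start state q0, accepting states {q0, q1, q6} and transitions q0: x→q1, y→q2; q1: x→q1, y→q3; q2: x→q3, y→q4; q3: x→q3, y→q3; q4: x→q5, y→q3; q5: x→q6, y→q3; q6: x→q3, y→q3.
Exploring the product automaton P × Q from the start pair (A, q0), following both machines on each input symbol, reaches 10 state pairs: (A, q0), (E, q1), (D, q2), (E, q3), (C, q3), (E, q4), (A, q3), (D, q3), (E, q5), (E, q6).
P accepts in {C, D} and Q accepts in {q0, q1, q6}; no reachable pair has both components accepting, so no string drives both machines to acceptance simultaneously and L(P) ∩ L(Q) = ∅.
So no string is accepted by both, and the intersection is empty.

Yes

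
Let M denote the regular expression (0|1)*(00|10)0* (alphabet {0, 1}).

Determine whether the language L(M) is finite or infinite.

The expression contains a Kleene star applied to a subexpression that matches at least one nonempty string, so it matches strings of unbounded length.
Hence L(M) is infinite.

infinite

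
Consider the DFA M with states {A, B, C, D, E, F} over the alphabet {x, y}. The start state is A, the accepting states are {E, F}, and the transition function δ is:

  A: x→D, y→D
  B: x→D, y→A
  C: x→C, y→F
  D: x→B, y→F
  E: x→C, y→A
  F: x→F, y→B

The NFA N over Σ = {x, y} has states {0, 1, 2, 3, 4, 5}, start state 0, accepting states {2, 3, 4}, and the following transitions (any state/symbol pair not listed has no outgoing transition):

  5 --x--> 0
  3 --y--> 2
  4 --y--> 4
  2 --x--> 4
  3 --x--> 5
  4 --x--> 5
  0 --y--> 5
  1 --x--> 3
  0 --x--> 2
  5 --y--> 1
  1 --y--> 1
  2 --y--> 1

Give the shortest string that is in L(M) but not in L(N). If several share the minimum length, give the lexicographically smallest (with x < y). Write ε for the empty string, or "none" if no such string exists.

The string xy is accepted by M but not by N.
No shorter string lies in the difference, and xy is the lexicographically first length-2 string in L(M) \ L(N).

xy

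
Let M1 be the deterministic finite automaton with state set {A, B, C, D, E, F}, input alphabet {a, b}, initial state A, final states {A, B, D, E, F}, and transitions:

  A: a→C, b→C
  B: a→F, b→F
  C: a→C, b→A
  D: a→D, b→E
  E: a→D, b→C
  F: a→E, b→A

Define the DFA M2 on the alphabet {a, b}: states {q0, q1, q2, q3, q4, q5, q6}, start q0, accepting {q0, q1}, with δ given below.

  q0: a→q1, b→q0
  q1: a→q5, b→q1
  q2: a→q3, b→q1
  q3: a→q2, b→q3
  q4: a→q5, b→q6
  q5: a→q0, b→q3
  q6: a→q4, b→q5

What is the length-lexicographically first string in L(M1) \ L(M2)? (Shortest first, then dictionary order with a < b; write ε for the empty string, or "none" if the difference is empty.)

aab

The string aab is accepted by M1 but not by M2.
No shorter string lies in the difference, and aab is the lexicographically first length-3 string in L(M1) \ L(M2).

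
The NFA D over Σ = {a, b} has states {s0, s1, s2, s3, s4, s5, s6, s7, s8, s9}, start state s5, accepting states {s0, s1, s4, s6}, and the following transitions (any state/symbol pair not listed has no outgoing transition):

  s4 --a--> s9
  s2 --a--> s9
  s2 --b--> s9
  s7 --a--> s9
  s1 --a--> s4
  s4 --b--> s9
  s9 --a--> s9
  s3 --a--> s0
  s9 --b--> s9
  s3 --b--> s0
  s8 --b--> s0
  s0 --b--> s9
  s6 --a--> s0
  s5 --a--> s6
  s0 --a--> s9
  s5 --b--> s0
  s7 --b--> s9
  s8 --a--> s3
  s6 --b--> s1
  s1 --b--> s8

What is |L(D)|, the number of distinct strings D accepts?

8

The useful subgraph on states {s0, s1, s3, s4, s5, s6, s8} is acyclic, so L(D) is finite; the longest accepting path visits 6 useful states, giving maximum string length 5.
Counting accepting paths from s5 by length: 2 of length 1, 2 of length 2, 1 of length 3, 1 of length 4, 2 of length 5. Total 8.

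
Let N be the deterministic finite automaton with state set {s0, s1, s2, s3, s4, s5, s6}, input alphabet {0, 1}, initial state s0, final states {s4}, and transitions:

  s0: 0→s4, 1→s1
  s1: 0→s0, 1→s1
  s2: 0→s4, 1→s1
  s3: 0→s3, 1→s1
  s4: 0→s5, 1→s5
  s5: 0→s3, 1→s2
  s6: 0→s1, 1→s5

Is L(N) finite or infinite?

infinite

State s0 is reachable from the start and can reach an accepting state, and it lies on the cycle s0 → s1 → s0.
Traversing that cycle any number of times yields accepted strings of unbounded length, so the language is infinite.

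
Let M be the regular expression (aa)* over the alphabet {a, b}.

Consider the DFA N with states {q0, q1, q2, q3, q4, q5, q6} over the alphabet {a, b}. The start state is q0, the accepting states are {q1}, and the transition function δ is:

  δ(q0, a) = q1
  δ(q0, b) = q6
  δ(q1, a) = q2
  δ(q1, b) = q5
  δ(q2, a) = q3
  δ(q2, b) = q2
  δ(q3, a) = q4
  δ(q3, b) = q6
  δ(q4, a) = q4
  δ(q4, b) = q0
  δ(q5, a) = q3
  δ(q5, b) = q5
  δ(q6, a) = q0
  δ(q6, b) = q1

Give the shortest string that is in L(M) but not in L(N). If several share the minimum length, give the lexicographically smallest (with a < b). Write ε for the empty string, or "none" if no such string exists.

The empty string ε is accepted by M but not by N.
Since ε is the unique shortest string, it is the required witness.

ε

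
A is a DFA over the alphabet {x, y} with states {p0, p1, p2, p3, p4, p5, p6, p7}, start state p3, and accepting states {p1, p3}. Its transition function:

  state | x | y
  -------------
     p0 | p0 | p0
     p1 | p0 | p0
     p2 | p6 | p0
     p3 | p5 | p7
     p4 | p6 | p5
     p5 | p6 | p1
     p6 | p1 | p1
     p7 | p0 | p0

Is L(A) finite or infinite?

finite

The useful states (reachable from p3 and able to reach an accepting state) are {p1, p3, p5, p6}.
Restricted to these states the transition graph has no cycle, so every accepting path has bounded length and L is finite.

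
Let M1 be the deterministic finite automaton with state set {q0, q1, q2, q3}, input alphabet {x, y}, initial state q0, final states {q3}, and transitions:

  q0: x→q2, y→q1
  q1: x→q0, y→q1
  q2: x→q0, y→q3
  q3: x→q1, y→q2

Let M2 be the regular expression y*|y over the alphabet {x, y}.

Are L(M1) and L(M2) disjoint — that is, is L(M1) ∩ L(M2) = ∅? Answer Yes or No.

Yes

Converting the expression M2 to a DFA (subset construction, then merging equivalent states) gives the minimal DFA with states {r0, r1}, start state r0, accepting states {r0} and transitions r0: x→r1, y→r0; r1: x→r1, y→r1.
Exploring the product automaton M1 × M2 from the start pair (q0, r0), following both machines on each input symbol, reaches 6 state pairs: (q0, r0), (q2, r1), (q1, r0), (q0, r1), (q3, r1), (q1, r1).
M1 accepts in {q3} and M2 accepts in {r0}; no reachable pair has both components accepting, so no string drives both machines to acceptance simultaneously and L(M1) ∩ L(M2) = ∅.
So no string is accepted by both, and the intersection is empty.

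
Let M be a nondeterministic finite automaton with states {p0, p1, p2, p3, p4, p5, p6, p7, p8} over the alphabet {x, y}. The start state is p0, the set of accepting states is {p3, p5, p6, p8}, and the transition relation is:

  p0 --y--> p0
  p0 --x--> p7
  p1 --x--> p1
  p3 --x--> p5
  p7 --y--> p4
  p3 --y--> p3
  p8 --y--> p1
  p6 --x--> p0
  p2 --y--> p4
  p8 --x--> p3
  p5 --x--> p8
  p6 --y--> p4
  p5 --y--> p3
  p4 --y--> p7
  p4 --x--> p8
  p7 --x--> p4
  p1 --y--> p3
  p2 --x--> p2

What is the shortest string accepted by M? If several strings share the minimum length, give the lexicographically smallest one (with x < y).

A breadth-first search from p0 reaches an accepting state first via the path p0 → p7 → p4 → p8 on input xxx.
No string of length < 3 is accepted (BFS exhausts all shorter strings without reaching an accepting state), and xxx is the lexicographically least accepting string of length 3.

xxx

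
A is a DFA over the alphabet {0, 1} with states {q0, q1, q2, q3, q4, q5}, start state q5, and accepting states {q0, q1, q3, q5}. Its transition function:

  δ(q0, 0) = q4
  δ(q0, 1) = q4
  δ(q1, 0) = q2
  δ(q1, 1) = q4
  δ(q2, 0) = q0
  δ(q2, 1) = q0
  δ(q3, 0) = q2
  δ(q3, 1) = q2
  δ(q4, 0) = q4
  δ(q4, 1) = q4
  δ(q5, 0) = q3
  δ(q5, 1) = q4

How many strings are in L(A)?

6

The useful subgraph on states {q0, q2, q3, q5} is acyclic, so L(A) is finite; the longest accepting path visits 4 useful states, giving maximum string length 3.
Counting accepting paths from q5 by length: 1 of length 0, 1 of length 1, 4 of length 3. Total 6.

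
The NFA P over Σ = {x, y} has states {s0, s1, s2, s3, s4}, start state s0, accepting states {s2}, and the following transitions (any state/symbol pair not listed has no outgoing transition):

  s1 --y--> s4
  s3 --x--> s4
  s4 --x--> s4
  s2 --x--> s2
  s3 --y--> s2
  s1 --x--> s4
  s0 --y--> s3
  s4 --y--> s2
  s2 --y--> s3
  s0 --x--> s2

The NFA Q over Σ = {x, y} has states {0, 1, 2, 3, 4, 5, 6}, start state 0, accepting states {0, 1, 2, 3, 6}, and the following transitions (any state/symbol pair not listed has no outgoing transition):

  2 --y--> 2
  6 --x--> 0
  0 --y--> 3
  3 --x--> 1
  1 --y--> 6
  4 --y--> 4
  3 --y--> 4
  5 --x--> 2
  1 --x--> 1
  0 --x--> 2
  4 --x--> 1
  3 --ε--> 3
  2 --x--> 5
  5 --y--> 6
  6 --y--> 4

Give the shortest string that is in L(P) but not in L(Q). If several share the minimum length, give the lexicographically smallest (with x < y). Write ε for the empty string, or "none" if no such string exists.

The string xx is accepted by P but not by Q.
No shorter string lies in the difference, and xx is the lexicographically first length-2 string in L(P) \ L(Q).

xx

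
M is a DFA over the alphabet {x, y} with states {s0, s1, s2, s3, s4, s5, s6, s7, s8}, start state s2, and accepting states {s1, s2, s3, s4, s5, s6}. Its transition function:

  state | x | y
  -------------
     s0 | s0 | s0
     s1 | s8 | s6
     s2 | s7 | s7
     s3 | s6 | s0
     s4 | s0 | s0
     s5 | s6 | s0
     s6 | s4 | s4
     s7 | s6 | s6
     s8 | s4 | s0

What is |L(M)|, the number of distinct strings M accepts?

The useful subgraph on states {s2, s4, s6, s7} is acyclic, so L(M) is finite; the longest accepting path visits 4 useful states, giving maximum string length 3.
Counting accepting paths from s2 by length: 1 of length 0, 4 of length 2, 8 of length 3. Total 13.

13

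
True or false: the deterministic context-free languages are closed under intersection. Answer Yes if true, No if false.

DCFLs are closed under complement (normalise the DPDA to read all of its input, then flip the verdict). If they were also closed under intersection, De Morgan would make them closed under union; but {aⁿbⁿ : n≥0} and {aⁿb²ⁿ : n≥0} are DCFLs (push the a's; pop one per b, respectively one per two b's) whose union no deterministic PDA accepts: a DPDA for it would have a single run on aⁿb²ⁿ, accepting after the prefix aⁿbⁿ and accepting again after n more b's; an ordinary PDA that simulates it on a's and b's and, at any moment when it is accepting, may switch to reading only a fresh letter c while feeding each c to the simulation as a b, would accept aⁱbʲcᵏ (k≥1) exactly when both aⁱbʲ and aⁱbʲ⁺ᵏ are in the language, i.e. its language intersected with the regular set a*b*c⁺ would be exactly {aⁿbⁿcⁿ : n≥1} — impossible, since context-free languages are closed under intersection with regular sets and {aⁿbⁿcⁿ} is not context-free.

No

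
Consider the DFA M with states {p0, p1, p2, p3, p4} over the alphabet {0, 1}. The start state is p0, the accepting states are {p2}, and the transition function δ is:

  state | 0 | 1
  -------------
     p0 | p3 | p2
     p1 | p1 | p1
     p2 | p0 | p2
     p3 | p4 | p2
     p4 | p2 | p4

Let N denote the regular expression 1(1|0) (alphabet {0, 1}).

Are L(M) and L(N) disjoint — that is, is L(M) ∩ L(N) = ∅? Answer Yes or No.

No

The string 11 is accepted by both M and N.
Hence L(M) ∩ L(N) ≠ ∅.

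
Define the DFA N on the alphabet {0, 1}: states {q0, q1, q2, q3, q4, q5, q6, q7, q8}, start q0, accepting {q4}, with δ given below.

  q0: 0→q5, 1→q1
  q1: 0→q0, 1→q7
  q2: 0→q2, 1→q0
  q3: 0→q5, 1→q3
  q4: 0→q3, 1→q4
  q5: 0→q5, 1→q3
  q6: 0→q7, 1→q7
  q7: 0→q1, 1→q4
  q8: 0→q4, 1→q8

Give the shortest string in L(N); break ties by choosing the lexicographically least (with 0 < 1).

A breadth-first search from q0 reaches an accepting state first via the path q0 → q1 → q7 → q4 on input 111.
No string of length < 3 is accepted (BFS exhausts all shorter strings without reaching an accepting state), and 111 is the lexicographically least accepting string of length 3.

111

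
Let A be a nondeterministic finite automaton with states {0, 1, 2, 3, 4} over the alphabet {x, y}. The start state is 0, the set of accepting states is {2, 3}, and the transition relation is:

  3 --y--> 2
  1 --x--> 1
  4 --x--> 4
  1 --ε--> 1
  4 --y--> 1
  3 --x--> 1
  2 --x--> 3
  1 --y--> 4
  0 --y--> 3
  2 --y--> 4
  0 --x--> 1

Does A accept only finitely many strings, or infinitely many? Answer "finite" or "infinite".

infinite

State 3 is reachable from the start and can reach an accepting state, and it lies on the cycle 3 → 2 → 3.
Traversing that cycle any number of times yields accepted strings of unbounded length, so the language is infinite.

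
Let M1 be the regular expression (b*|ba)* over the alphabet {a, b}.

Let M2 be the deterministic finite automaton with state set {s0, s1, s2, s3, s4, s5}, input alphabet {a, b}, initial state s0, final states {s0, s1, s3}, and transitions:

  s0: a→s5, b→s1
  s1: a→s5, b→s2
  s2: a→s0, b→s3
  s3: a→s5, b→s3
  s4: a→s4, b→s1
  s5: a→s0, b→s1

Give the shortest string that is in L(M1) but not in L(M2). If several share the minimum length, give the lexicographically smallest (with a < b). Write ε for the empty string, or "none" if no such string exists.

The string ba is accepted by M1 but not by M2.
No shorter string lies in the difference, and ba is the lexicographically first length-2 string in L(M1) \ L(M2).

ba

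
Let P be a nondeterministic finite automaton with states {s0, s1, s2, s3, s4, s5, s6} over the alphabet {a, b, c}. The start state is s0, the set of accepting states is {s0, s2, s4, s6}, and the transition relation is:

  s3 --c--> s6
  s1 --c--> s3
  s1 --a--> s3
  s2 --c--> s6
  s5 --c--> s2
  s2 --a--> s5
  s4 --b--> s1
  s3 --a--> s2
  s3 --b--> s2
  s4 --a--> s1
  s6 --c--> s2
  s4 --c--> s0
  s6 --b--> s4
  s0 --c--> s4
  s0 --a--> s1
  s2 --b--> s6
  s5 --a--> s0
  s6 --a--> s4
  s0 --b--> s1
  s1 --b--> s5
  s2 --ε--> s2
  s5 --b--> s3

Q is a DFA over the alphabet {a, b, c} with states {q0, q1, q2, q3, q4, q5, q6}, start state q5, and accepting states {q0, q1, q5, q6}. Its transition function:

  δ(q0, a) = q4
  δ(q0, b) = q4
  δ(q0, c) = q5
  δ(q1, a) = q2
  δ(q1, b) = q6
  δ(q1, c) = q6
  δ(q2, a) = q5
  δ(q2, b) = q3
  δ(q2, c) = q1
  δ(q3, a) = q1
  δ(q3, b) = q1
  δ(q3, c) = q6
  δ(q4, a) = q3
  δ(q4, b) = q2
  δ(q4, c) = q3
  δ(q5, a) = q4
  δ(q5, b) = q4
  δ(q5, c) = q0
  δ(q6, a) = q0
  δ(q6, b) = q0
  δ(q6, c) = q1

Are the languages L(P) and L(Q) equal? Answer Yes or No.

Yes

Exploring the product automaton P × Q from the start pair (s0, q5), following both machines on each input symbol, reaches 7 state pairs: (s0, q5), (s1, q4), (s4, q0), (s3, q3), (s5, q2), (s2, q1), (s6, q6).
P accepts in {s0, s2, s4, s6} and Q accepts in {q0, q1, q5, q6}. In every reachable pair the two components are either both accepting — (s0, q5), (s4, q0), (s2, q1), (s6, q6) — or both non-accepting, so no string is accepted by exactly one of the machines: L(P) \ L(Q) and L(Q) \ L(P) are both empty.
Hence every string is accepted by P iff it is accepted by Q, and the two languages coincide.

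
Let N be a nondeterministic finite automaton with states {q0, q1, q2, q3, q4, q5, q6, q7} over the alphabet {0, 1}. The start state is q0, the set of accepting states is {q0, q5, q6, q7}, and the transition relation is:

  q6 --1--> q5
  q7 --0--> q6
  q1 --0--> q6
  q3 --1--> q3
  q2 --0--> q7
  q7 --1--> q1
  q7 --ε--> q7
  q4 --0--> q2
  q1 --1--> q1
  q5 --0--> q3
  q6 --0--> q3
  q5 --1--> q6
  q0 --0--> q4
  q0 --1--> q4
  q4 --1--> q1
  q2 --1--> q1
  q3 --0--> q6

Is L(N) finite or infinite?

State q1 is reachable from the start and can reach an accepting state, and it lies on the cycle q1 → q1.
Traversing that cycle any number of times yields accepted strings of unbounded length, so the language is infinite.

infinite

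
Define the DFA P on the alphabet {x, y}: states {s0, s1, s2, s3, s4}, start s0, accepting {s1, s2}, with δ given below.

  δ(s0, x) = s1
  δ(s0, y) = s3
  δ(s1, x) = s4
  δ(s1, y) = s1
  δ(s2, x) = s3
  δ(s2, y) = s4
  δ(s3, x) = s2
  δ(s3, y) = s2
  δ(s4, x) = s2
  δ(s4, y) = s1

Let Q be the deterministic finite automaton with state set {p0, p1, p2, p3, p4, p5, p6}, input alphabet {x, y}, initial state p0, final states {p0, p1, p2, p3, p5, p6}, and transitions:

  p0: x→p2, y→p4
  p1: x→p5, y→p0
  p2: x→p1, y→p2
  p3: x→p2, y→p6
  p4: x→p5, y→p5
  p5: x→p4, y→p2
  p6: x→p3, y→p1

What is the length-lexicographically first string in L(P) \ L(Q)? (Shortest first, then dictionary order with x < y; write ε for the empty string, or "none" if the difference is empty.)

The string xxyy is accepted by P but not by Q.
No shorter string lies in the difference, and xxyy is the lexicographically first length-4 string in L(P) \ L(Q).

xxyy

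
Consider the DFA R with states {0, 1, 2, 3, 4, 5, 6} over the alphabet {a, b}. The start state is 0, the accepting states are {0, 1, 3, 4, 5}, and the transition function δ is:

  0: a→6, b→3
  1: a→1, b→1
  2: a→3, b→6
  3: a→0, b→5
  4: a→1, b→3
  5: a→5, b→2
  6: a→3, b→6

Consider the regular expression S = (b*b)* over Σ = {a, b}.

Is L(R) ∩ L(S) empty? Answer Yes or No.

The empty string ε is accepted by both R and S.
Hence L(R) ∩ L(S) ≠ ∅.

No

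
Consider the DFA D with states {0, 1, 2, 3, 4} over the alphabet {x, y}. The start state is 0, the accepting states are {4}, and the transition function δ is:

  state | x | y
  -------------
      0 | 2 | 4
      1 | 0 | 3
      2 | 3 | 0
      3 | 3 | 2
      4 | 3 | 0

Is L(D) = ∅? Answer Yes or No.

No

The string y is accepted: the run 0 → 4 ends in the accepting state 4.
Since at least one string is accepted, L(D) is not empty.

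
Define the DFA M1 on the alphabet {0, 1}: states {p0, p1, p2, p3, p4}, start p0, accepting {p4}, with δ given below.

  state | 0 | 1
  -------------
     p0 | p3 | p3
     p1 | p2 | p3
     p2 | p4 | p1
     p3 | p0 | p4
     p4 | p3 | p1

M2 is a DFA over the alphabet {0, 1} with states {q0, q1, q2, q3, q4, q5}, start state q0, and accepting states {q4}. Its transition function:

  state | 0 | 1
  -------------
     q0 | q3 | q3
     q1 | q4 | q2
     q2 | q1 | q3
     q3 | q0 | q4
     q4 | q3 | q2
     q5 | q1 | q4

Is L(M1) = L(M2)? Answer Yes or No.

Exploring the product automaton M1 × M2 from the start pair (p0, q0), following both machines on each input symbol, reaches 5 state pairs: (p0, q0), (p3, q3), (p4, q4), (p1, q2), (p2, q1).
M1 accepts in {p4} and M2 accepts in {q4}. In every reachable pair the two components are either both accepting — (p4, q4) — or both non-accepting, so no string is accepted by exactly one of the machines: L(M1) \ L(M2) and L(M2) \ L(M1) are both empty.
Hence every string is accepted by M1 iff it is accepted by M2, and the two languages coincide.

Yes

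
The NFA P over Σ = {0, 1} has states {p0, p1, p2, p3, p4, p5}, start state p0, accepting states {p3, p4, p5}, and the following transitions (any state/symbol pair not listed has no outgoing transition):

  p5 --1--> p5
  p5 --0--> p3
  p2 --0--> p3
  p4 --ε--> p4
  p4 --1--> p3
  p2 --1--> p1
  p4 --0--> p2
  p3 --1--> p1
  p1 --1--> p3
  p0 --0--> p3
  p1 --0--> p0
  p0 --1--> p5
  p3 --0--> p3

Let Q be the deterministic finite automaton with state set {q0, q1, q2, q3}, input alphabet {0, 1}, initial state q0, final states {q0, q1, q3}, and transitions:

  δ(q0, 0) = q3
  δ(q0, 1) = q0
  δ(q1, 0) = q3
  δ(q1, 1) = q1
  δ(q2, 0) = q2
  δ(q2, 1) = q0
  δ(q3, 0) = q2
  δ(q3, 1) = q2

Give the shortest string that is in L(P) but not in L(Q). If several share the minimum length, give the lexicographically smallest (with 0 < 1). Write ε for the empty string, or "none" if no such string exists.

00

The string 00 is accepted by P but not by Q.
No shorter string lies in the difference, and 00 is the lexicographically first length-2 string in L(P) \ L(Q).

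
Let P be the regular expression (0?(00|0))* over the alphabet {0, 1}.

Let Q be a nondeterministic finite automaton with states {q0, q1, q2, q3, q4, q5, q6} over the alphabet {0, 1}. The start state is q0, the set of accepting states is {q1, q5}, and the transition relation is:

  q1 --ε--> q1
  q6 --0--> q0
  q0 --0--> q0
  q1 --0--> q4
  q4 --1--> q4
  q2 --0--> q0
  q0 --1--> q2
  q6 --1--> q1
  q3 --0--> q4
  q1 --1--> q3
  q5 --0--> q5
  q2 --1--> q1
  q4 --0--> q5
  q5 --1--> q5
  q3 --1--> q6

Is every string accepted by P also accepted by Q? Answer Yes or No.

The empty string ε is in L(P) but not in L(Q).
So L(P) ⊄ L(Q).

No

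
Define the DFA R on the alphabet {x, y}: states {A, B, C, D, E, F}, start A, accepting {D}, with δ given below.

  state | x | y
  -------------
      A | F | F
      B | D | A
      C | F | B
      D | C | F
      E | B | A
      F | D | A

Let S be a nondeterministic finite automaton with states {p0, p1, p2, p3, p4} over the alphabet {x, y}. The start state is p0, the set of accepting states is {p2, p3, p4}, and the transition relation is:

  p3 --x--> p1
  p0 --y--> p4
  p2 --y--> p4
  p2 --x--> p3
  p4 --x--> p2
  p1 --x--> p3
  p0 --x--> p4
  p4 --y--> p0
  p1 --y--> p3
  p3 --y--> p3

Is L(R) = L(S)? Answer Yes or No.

The string xxxyx is accepted by R but rejected by S.
So L(R) ≠ L(S).

No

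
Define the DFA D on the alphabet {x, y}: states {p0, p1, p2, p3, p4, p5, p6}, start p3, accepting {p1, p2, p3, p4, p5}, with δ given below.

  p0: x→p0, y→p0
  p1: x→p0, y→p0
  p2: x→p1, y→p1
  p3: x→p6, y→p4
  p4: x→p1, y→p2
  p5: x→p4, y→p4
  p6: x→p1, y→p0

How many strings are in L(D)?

The useful subgraph on states {p1, p2, p3, p4, p6} is acyclic, so L(D) is finite; the longest accepting path visits 4 useful states, giving maximum string length 3.
Counting accepting paths from p3 by length: 1 of length 0, 1 of length 1, 3 of length 2, 2 of length 3. Total 7.

7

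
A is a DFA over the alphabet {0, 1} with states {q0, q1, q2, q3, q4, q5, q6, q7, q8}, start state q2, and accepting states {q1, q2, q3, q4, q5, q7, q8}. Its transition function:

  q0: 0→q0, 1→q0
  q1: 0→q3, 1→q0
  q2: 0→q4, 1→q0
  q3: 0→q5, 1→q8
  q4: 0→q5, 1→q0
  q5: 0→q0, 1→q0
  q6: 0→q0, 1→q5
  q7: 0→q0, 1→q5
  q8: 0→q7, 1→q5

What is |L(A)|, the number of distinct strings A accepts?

3

The useful subgraph on states {q2, q4, q5} is acyclic, so L(A) is finite; the longest accepting path visits 3 useful states, giving maximum string length 2.
Counting accepting paths from q2 by length: 1 of length 0, 1 of length 1, 1 of length 2. Total 3.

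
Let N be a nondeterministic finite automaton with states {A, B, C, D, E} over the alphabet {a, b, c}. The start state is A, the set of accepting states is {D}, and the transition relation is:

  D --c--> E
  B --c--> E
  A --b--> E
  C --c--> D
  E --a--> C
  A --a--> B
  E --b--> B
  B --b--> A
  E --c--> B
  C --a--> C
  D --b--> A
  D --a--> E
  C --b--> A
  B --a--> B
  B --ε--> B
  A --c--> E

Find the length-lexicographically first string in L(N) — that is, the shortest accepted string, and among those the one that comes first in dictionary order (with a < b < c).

bac

A breadth-first search from A reaches an accepting state first via the path A → E → C → D on input bac.
No string of length < 3 is accepted (BFS exhausts all shorter strings without reaching an accepting state), and bac is the lexicographically least accepting string of length 3.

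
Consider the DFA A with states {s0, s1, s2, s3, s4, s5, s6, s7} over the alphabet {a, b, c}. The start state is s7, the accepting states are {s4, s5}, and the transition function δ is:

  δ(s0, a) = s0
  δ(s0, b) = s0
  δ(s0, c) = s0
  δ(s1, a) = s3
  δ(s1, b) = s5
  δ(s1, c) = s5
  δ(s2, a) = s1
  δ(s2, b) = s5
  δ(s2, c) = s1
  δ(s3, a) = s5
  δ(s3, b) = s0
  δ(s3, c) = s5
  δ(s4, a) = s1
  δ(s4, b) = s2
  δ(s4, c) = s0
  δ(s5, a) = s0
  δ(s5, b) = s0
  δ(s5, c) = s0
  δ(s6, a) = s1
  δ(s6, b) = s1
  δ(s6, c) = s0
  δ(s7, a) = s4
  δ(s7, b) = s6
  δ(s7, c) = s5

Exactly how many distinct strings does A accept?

23

The useful subgraph on states {s1, s2, s3, s4, s5, s6, s7} is acyclic, so L(A) is finite; the longest accepting path visits 6 useful states, giving maximum string length 5.
Counting accepting paths from s7 by length: 2 of length 1, 7 of length 3, 10 of length 4, 4 of length 5. Total 23.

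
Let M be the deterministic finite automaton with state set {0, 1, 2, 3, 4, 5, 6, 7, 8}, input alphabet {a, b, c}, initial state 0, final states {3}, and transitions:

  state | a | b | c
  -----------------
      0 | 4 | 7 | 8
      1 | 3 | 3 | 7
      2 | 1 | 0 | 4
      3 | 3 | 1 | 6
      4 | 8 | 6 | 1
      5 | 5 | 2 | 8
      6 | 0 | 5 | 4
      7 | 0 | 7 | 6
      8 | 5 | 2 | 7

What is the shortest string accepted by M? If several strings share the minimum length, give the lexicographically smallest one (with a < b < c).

A breadth-first search from 0 reaches an accepting state first via the path 0 → 4 → 1 → 3 on input aca.
No string of length < 3 is accepted (BFS exhausts all shorter strings without reaching an accepting state), and aca is the lexicographically least accepting string of length 3.

aca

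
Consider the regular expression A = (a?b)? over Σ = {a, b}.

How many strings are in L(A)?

The expression has no Kleene star, so L(A) is finite. Expanding the alternatives gives {ε, b, ab}.
That is 1 of length 0, 1 of length 1, 1 of length 2: 3 strings in all.

3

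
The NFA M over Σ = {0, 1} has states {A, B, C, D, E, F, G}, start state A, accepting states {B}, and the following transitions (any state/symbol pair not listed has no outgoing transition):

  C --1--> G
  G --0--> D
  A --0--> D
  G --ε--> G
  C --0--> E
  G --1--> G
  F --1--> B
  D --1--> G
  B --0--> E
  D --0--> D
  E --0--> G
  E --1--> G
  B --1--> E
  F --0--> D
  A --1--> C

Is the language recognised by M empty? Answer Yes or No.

Yes

The states reachable from the start state are {A, C, D, E, G}.
None of the accepting states {B} is reachable, so no string is accepted and L(M) = ∅.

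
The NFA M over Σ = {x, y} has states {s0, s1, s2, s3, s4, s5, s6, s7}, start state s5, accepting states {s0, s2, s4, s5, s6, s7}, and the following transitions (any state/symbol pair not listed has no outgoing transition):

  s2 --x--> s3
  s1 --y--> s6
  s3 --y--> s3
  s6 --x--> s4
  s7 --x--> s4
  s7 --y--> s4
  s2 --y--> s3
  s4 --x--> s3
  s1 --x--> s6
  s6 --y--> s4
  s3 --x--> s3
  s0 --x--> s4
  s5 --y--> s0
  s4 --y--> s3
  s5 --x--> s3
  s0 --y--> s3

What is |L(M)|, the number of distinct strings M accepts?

The useful subgraph on states {s0, s4, s5} is acyclic, so L(M) is finite; the longest accepting path visits 3 useful states, giving maximum string length 2.
Counting accepting paths from s5 by length: 1 of length 0, 1 of length 1, 1 of length 2. Total 3.

3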